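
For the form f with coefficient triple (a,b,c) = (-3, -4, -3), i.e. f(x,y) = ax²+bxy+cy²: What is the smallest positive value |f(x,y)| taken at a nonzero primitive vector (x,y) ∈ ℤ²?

translate: b→-2 (≡4 mod 6), so (3,4,3)→(3,-2,2)
flip: (3,-2,2)→(2,2,3)
reduced (well bottom): (2,2,3) with a≤c, −a<b≤a
well minimum |f| = |-2| = 2 (negative-definite)

2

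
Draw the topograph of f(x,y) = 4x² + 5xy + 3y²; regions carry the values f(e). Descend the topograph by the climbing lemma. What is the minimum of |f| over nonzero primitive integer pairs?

translate: b→-3 (≡5 mod 8), so (4,5,3)→(4,-3,2)
flip: (4,-3,2)→(2,3,4)
translate: b→-1 (≡3 mod 4), so (2,3,4)→(2,-1,3)
reduced (well bottom): (2,-1,3) with a≤c, −a<b≤a
well minimum = a = 2

2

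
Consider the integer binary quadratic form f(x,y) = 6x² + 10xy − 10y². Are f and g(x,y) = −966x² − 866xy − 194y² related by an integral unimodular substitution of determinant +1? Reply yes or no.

D₁ = 340, D₂ = 340
river cycle of f (length 6): (-10, 10, 6), (6, 14, -6), (-6, 10, 10), (10, 10, -6), (-6, 14, 6), (6, 10, -10)
river cycle of g (length 6): (-10, 10, 6), (6, 14, -6), (-6, 10, 10), (10, 10, -6), (-6, 14, 6), (6, 10, -10)
cycles coincide ⇒ equivalent

yes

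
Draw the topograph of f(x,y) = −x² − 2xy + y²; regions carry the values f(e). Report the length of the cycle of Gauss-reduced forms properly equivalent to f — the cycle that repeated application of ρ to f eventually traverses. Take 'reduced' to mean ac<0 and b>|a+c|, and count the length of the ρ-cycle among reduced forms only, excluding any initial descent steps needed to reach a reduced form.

D = 8, ⌊√D⌋ = 2
descent: ρ → (1,2,-1)  [lands on river]
river: ρ → (-1,2,1)
ρ-cycle length = 2 (tail of 1 descent step not counted)

2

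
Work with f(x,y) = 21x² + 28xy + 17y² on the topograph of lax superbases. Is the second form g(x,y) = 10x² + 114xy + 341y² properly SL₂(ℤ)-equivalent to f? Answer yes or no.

D₁ = -644, D₂ = -644
f: translate: b→-14 (≡28 mod 42), so (21,28,17)→(21,-14,10)
f: flip: (21,-14,10)→(10,14,21)
f: translate: b→-6 (≡14 mod 20), so (10,14,21)→(10,-6,17)
f: reduced (well bottom): (10,-6,17) with a≤c, −a<b≤a
g: translate: b→-6 (≡114 mod 20), so (10,114,341)→(10,-6,17)
g: reduced (well bottom): (10,-6,17) with a≤c, −a<b≤a
reduced forms (10, -6, 17) vs (10, -6, 17) ⇒ equivalent

yes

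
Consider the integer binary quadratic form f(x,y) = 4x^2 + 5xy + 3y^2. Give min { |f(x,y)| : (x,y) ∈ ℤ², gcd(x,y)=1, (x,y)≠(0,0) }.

translate: b→-3 (≡5 mod 8), so (4,5,3)→(4,-3,2)
flip: (4,-3,2)→(2,3,4)
translate: b→-1 (≡3 mod 4), so (2,3,4)→(2,-1,3)
reduced (well bottom): (2,-1,3) with a≤c, −a<b≤a
well minimum = a = 2

2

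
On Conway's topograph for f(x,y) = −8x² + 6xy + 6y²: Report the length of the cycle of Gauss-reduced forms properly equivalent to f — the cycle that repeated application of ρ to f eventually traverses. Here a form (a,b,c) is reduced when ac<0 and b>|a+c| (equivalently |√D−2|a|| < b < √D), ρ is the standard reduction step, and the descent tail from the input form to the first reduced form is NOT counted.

D = 228, ⌊√D⌋ = 15
river: ρ → (6,6,-8)
river: ρ → (-8,10,4)
river: ρ → (4,14,-2)
river: ρ → (-2,14,4)
river: ρ → (4,10,-8)
river: ρ → (-8,6,6)
ρ-cycle length = 6 (tail of 0 descent steps not counted)

6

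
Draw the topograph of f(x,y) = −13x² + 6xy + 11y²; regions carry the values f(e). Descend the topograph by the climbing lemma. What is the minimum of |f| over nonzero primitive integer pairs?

river: ρ → (11,16,-8)
river: ρ → (-8,16,11)
river: ρ → (11,6,-13)
river: ρ → (-13,20,4)
river: ρ → (4,20,-13)
river: ρ → (-13,6,11)
closes: descent 0, river 6
min |a| on river = 4

4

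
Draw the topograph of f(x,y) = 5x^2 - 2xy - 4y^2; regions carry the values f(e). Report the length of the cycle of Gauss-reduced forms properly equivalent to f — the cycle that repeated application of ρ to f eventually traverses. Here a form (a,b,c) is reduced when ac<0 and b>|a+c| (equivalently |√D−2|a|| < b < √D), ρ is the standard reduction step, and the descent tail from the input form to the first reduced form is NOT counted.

D = 84, ⌊√D⌋ = 9
descent: ρ → (-4,2,5)  [lands on river]
river: ρ → (5,8,-1)
river: ρ → (-1,8,5)
river: ρ → (5,2,-4)
river: ρ → (-4,6,3)
river: ρ → (3,6,-4)
ρ-cycle length = 6 (tail of 1 descent step not counted)

6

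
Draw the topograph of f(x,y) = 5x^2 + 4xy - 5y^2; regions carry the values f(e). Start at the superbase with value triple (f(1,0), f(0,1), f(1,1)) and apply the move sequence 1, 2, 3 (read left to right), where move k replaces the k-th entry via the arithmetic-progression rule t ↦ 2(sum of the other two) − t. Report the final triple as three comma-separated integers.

start (5,-5,4) = (f(1,0),f(0,1),f(1,1))
replace slot 1: 2·((-5)+4) − 5 = -7 → (-7,-5,4)
replace slot 2: 2·((-7)+4) − (-5) = -1 → (-7,-1,4)
replace slot 3: 2·((-7)+(-1)) − 4 = -20 → (-7,-1,-20)

-7,-1,-20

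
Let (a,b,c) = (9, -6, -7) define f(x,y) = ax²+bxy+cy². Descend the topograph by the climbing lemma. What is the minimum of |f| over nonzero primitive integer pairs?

descent: ρ → (-7,6,9)  [lands on river]
river: ρ → (9,12,-4)
river: ρ → (-4,12,9)
river: ρ → (9,6,-7)
river: ρ → (-7,8,8)
river: ρ → (8,8,-7)
closes: descent 1, river 6
min |a| on river = 4

4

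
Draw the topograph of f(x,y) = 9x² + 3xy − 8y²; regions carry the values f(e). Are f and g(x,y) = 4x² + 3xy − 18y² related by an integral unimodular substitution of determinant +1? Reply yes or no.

D₁ = 297, D₂ = 297
river cycle of f (length 10): (-8, 13, 4), (4, 11, -11), (-11, 11, 4), (4, 13, -8), (-8, 3, 9), (9, 15, -2), (-2, 17, 1), (1, 17, -2), (-2, 15, 9), (9, 3, -8)
river cycle of g (length 10): (4, 11, -11), (-11, 11, 4), (4, 13, -8), (-8, 3, 9), (9, 15, -2), (-2, 17, 1), (1, 17, -2), (-2, 15, 9), (9, 3, -8), (-8, 13, 4)
cycles coincide ⇒ equivalent

yes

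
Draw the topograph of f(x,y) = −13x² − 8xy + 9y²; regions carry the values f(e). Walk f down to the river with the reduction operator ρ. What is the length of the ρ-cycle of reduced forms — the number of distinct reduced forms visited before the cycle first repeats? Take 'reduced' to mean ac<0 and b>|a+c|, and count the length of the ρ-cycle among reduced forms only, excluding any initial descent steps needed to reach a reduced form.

D = 532, ⌊√D⌋ = 23
descent: ρ → (9,8,-13)  [lands on river]
river: ρ → (-13,18,4)
river: ρ → (4,22,-3)
river: ρ → (-3,20,11)
river: ρ → (11,2,-12)
river: ρ → (-12,22,1)
river: ρ → (1,22,-12)
river: ρ → (-12,2,11)
river: ρ → (11,20,-3)
river: ρ → (-3,22,4)
river: ρ → (4,18,-13)
river: ρ → (-13,8,9)
river: ρ → (9,10,-12)
river: ρ → (-12,14,7)
river: ρ → (7,14,-12)
river: ρ → (-12,10,9)
ρ-cycle length = 16 (tail of 1 descent step not counted)

16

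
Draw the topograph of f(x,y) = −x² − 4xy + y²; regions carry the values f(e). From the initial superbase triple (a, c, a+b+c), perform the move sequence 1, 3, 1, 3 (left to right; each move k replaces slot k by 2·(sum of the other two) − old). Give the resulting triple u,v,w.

start (-1,1,-4) = (f(1,0),f(0,1),f(1,1))
replace slot 1: 2·(1+(-4)) − (-1) = -5 → (-5,1,-4)
replace slot 3: 2·((-5)+1) − (-4) = -4 → (-5,1,-4)
replace slot 1: 2·(1+(-4)) − (-5) = -1 → (-1,1,-4)
replace slot 3: 2·((-1)+1) − (-4) = 4 → (-1,1,4)

-1,1,4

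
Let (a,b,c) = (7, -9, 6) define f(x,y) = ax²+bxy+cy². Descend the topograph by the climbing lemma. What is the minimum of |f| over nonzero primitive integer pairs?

translate: b→5 (≡-9 mod 14), so (7,-9,6)→(7,5,4)
flip: (7,5,4)→(4,-5,7)
translate: b→3 (≡-5 mod 8), so (4,-5,7)→(4,3,6)
reduced (well bottom): (4,3,6) with a≤c, −a<b≤a
well minimum = a = 4

4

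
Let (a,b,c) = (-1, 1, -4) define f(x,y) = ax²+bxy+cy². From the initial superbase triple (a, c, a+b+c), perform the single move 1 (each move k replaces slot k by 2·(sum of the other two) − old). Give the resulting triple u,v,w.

start (-1,-4,-4) = (f(1,0),f(0,1),f(1,1))
replace slot 1: 2·((-4)+(-4)) − (-1) = -15 → (-15,-4,-4)

-15,-4,-4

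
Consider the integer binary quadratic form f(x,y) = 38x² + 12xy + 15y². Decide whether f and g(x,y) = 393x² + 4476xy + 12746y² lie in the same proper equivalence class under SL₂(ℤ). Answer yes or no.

D₁ = -2136, D₂ = -2136
f: flip: (38,12,15)→(15,-12,38)
f: reduced (well bottom): (15,-12,38) with a≤c, −a<b≤a
g: translate: b→-240 (≡4476 mod 786), so (393,4476,12746)→(393,-240,38)
g: flip: (393,-240,38)→(38,240,393)
g: translate: b→12 (≡240 mod 76), so (38,240,393)→(38,12,15)
g: flip: (38,12,15)→(15,-12,38)
g: reduced (well bottom): (15,-12,38) with a≤c, −a<b≤a
reduced forms (15, -12, 38) vs (15, -12, 38) ⇒ equivalent

yes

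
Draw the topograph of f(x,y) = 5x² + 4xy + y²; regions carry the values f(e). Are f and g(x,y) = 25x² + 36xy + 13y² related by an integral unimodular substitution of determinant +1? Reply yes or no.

D₁ = -4, D₂ = -4
f: flip: (5,4,1)→(1,-4,5)
f: translate: b→0 (≡-4 mod 2), so (1,-4,5)→(1,0,1)
f: reduced (well bottom): (1,0,1) with a≤c, −a<b≤a
g: translate: b→-14 (≡36 mod 50), so (25,36,13)→(25,-14,2)
g: flip: (25,-14,2)→(2,14,25)
g: translate: b→2 (≡14 mod 4), so (2,14,25)→(2,2,1)
g: flip: (2,2,1)→(1,-2,2)
g: translate: b→0 (≡-2 mod 2), so (1,-2,2)→(1,0,1)
g: reduced (well bottom): (1,0,1) with a≤c, −a<b≤a
reduced forms (1, 0, 1) vs (1, 0, 1) ⇒ equivalent

yes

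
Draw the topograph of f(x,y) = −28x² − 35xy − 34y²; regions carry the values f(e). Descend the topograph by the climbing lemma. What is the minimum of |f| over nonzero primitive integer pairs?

translate: b→-21 (≡35 mod 56), so (28,35,34)→(28,-21,27)
flip: (28,-21,27)→(27,21,28)
reduced (well bottom): (27,21,28) with a≤c, −a<b≤a
well minimum |f| = |-27| = 27 (negative-definite)

27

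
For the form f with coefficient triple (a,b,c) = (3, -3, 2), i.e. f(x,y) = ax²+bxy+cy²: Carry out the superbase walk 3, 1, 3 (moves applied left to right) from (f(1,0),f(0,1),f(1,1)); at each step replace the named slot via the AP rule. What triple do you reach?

start (3,2,2) = (f(1,0),f(0,1),f(1,1))
replace slot 3: 2·(3+2) − 2 = 8 → (3,2,8)
replace slot 1: 2·(2+8) − 3 = 17 → (17,2,8)
replace slot 3: 2·(17+2) − 8 = 30 → (17,2,30)

17,2,30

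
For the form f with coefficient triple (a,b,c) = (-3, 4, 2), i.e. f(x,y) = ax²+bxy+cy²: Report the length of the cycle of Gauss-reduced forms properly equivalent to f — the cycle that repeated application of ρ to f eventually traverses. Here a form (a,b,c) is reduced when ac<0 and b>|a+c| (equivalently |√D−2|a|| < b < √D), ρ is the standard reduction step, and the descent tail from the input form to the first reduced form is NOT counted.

D = 40, ⌊√D⌋ = 6
river: ρ → (2,4,-3)
river: ρ → (-3,2,3)
river: ρ → (3,4,-2)
river: ρ → (-2,4,3)
river: ρ → (3,2,-3)
river: ρ → (-3,4,2)
ρ-cycle length = 6 (tail of 0 descent steps not counted)

6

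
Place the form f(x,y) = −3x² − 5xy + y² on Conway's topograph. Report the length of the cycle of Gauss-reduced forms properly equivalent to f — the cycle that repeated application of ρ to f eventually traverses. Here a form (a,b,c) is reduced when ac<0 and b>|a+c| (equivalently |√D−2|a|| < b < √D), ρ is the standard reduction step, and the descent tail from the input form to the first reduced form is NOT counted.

D = 37, ⌊√D⌋ = 6
descent: ρ → (1,5,-3)  [lands on river]
river: ρ → (-3,1,3)
river: ρ → (3,5,-1)
river: ρ → (-1,5,3)
river: ρ → (3,1,-3)
river: ρ → (-3,5,1)
ρ-cycle length = 6 (tail of 1 descent step not counted)

6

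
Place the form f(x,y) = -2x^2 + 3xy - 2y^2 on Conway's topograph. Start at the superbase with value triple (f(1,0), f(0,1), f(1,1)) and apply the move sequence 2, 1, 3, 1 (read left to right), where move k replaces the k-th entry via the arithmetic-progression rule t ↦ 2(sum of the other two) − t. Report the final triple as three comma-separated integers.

start (-2,-2,-1) = (f(1,0),f(0,1),f(1,1))
replace slot 2: 2·((-2)+(-1)) − (-2) = -4 → (-2,-4,-1)
replace slot 1: 2·((-4)+(-1)) − (-2) = -8 → (-8,-4,-1)
replace slot 3: 2·((-8)+(-4)) − (-1) = -23 → (-8,-4,-23)
replace slot 1: 2·((-4)+(-23)) − (-8) = -46 → (-46,-4,-23)

-46,-4,-23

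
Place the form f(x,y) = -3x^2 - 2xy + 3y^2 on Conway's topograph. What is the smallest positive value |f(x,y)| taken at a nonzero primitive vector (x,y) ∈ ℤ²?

descent: ρ → (3,2,-3)  [lands on river]
river: ρ → (-3,4,2)
river: ρ → (2,4,-3)
river: ρ → (-3,2,3)
river: ρ → (3,4,-2)
river: ρ → (-2,4,3)
closes: descent 1, river 6
min |a| on river = 2

2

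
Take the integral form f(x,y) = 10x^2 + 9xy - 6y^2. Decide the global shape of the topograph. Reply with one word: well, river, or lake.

D = b²−4ac = 9² − 4·10·(-6) = 321
D > 0 non-square ⇒ indefinite ⇒ periodic river

river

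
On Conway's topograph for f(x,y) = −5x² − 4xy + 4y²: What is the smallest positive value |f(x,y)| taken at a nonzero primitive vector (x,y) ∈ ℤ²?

descent: ρ → (4,4,-5)  [lands on river]
river: ρ → (-5,6,3)
river: ρ → (3,6,-5)
river: ρ → (-5,4,4)
closes: descent 1, river 4
min |a| on river = 3

3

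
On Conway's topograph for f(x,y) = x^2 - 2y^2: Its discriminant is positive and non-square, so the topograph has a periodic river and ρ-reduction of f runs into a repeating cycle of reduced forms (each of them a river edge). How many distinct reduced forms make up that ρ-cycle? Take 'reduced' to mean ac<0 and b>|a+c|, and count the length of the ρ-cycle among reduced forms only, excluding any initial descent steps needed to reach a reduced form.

D = 8, ⌊√D⌋ = 2
descent: ρ → (-2,0,1)
descent: ρ → (1,2,-1)  [lands on river]
river: ρ → (-1,2,1)
ρ-cycle length = 2 (tail of 2 descent steps not counted)

2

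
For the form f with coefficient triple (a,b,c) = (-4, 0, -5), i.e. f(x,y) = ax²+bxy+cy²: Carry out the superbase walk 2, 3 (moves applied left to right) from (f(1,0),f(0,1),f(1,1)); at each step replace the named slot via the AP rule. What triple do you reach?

start (-4,-5,-9) = (f(1,0),f(0,1),f(1,1))
replace slot 2: 2·((-4)+(-9)) − (-5) = -21 → (-4,-21,-9)
replace slot 3: 2·((-4)+(-21)) − (-9) = -41 → (-4,-21,-41)

-4,-21,-41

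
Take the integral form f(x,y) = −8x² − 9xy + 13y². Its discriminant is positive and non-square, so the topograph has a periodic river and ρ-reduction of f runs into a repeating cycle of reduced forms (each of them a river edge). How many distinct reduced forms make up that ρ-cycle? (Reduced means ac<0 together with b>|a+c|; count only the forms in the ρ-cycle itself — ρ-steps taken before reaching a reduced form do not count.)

D = 497, ⌊√D⌋ = 22
descent: ρ → (13,9,-8)  [lands on river]
river: ρ → (-8,7,14)
river: ρ → (14,21,-1)
river: ρ → (-1,21,14)
river: ρ → (14,7,-8)
river: ρ → (-8,9,13)
river: ρ → (13,17,-4)
river: ρ → (-4,15,17)
river: ρ → (17,19,-2)
river: ρ → (-2,21,7)
river: ρ → (7,21,-2)
river: ρ → (-2,19,17)
river: ρ → (17,15,-4)
river: ρ → (-4,17,13)
ρ-cycle length = 14 (tail of 1 descent step not counted)

14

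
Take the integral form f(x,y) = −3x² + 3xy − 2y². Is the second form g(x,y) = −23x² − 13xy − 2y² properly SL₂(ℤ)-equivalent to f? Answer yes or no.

D₁ = -15, D₂ = -15
f is negative-definite; reduce −f:
−f: translate: b→3 (≡-3 mod 6), so (3,-3,2)→(3,3,2)
−f: flip: (3,3,2)→(2,-3,3)
−f: translate: b→1 (≡-3 mod 4), so (2,-3,3)→(2,1,2)
−f: reduced (well bottom): (2,1,2) with a≤c, −a<b≤a
flip sign back: reduced form of f is (-2,-1,-2)
g is negative-definite; reduce −g:
−g: flip: (23,13,2)→(2,-13,23)
−g: translate: b→-1 (≡-13 mod 4), so (2,-13,23)→(2,-1,2)
−g: flip: (2,-1,2)→(2,1,2)
−g: reduced (well bottom): (2,1,2) with a≤c, −a<b≤a
flip sign back: reduced form of g is (-2,-1,-2)
reduced forms (-2, -1, -2) vs (-2, -1, -2) ⇒ equivalent

yes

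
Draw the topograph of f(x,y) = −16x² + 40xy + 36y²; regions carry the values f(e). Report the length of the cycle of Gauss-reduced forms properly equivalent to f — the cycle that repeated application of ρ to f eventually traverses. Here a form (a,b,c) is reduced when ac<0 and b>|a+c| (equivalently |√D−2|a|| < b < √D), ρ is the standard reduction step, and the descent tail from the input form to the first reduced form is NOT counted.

D = 3904, ⌊√D⌋ = 62
river: ρ → (36,32,-20)
river: ρ → (-20,48,20)
river: ρ → (20,32,-36)
river: ρ → (-36,40,16)
river: ρ → (16,56,-12)
river: ρ → (-12,40,48)
river: ρ → (48,56,-4)
river: ρ → (-4,56,48)
river: ρ → (48,40,-12)
river: ρ → (-12,56,16)
river: ρ → (16,40,-36)
river: ρ → (-36,32,20)
river: ρ → (20,48,-20)
river: ρ → (-20,32,36)
river: ρ → (36,40,-16)
river: ρ → (-16,56,12)
river: ρ → (12,40,-48)
river: ρ → (-48,56,4)
river: ρ → (4,56,-48)
river: ρ → (-48,40,12)
river: ρ → (12,56,-16)
river: ρ → (-16,40,36)
ρ-cycle length = 22 (tail of 0 descent steps not counted)

22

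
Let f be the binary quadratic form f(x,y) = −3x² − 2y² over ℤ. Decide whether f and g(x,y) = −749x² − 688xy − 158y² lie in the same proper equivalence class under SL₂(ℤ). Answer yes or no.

D₁ = -24, D₂ = -24
f is negative-definite; reduce −f:
−f: flip: (3,0,2)→(2,0,3)
−f: reduced (well bottom): (2,0,3) with a≤c, −a<b≤a
flip sign back: reduced form of f is (-2,0,-3)
g is negative-definite; reduce −g:
−g: flip: (749,688,158)→(158,-688,749)
−g: translate: b→-56 (≡-688 mod 316), so (158,-688,749)→(158,-56,5)
−g: flip: (158,-56,5)→(5,56,158)
−g: translate: b→-4 (≡56 mod 10), so (5,56,158)→(5,-4,2)
−g: flip: (5,-4,2)→(2,4,5)
−g: translate: b→0 (≡4 mod 4), so (2,4,5)→(2,0,3)
−g: reduced (well bottom): (2,0,3) with a≤c, −a<b≤a
flip sign back: reduced form of g is (-2,0,-3)
reduced forms (-2, 0, -3) vs (-2, 0, -3) ⇒ equivalent

yes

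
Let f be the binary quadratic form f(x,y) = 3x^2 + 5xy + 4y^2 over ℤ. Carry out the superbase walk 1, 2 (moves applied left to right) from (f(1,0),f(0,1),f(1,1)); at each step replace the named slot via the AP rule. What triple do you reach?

start (3,4,12) = (f(1,0),f(0,1),f(1,1))
replace slot 1: 2·(4+12) − 3 = 29 → (29,4,12)
replace slot 2: 2·(29+12) − 4 = 78 → (29,78,12)

29,78,12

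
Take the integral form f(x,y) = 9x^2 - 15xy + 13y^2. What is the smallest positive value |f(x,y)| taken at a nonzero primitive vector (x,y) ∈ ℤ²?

translate: b→3 (≡-15 mod 18), so (9,-15,13)→(9,3,7)
flip: (9,3,7)→(7,-3,9)
reduced (well bottom): (7,-3,9) with a≤c, −a<b≤a
well minimum = a = 7

7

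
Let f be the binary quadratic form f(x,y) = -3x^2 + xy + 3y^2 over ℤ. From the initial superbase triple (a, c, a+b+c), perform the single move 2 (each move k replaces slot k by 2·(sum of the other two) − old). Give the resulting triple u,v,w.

start (-3,3,1) = (f(1,0),f(0,1),f(1,1))
replace slot 2: 2·((-3)+1) − 3 = -7 → (-3,-7,1)

-3,-7,1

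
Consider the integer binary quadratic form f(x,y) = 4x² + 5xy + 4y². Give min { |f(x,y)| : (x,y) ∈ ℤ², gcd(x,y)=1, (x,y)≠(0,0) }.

translate: b→-3 (≡5 mod 8), so (4,5,4)→(4,-3,3)
flip: (4,-3,3)→(3,3,4)
reduced (well bottom): (3,3,4) with a≤c, −a<b≤a
well minimum = a = 3

3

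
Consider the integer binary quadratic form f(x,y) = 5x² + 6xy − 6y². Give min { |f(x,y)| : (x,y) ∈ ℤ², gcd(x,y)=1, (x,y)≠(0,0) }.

river: ρ → (-6,6,5)
river: ρ → (5,4,-7)
river: ρ → (-7,10,2)
river: ρ → (2,10,-7)
river: ρ → (-7,4,5)
river: ρ → (5,6,-6)
closes: descent 0, river 6
min |a| on river = 2

2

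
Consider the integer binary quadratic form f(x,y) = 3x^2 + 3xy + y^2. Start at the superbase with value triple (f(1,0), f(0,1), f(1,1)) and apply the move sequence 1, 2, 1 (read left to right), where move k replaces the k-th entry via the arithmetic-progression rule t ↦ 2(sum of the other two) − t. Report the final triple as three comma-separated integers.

start (3,1,7) = (f(1,0),f(0,1),f(1,1))
replace slot 1: 2·(1+7) − 3 = 13 → (13,1,7)
replace slot 2: 2·(13+7) − 1 = 39 → (13,39,7)
replace slot 1: 2·(39+7) − 13 = 79 → (79,39,7)

79,39,7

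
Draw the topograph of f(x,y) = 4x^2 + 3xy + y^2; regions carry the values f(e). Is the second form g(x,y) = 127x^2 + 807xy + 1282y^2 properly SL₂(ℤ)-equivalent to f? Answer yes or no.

D₁ = -7, D₂ = -7
f: flip: (4,3,1)→(1,-3,4)
f: translate: b→1 (≡-3 mod 2), so (1,-3,4)→(1,1,2)
f: reduced (well bottom): (1,1,2) with a≤c, −a<b≤a
g: translate: b→45 (≡807 mod 254), so (127,807,1282)→(127,45,4)
g: flip: (127,45,4)→(4,-45,127)
g: translate: b→3 (≡-45 mod 8), so (4,-45,127)→(4,3,1)
g: flip: (4,3,1)→(1,-3,4)
g: translate: b→1 (≡-3 mod 2), so (1,-3,4)→(1,1,2)
g: reduced (well bottom): (1,1,2) with a≤c, −a<b≤a
reduced forms (1, 1, 2) vs (1, 1, 2) ⇒ equivalent

yes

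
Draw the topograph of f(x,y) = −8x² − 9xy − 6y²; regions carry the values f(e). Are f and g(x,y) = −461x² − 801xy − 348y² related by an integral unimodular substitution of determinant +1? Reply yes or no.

D₁ = -111, D₂ = -111
f is negative-definite; reduce −f:
−f: translate: b→-7 (≡9 mod 16), so (8,9,6)→(8,-7,5)
−f: flip: (8,-7,5)→(5,7,8)
−f: translate: b→-3 (≡7 mod 10), so (5,7,8)→(5,-3,6)
−f: reduced (well bottom): (5,-3,6) with a≤c, −a<b≤a
flip sign back: reduced form of f is (-5,3,-6)
g is negative-definite; reduce −g:
−g: translate: b→-121 (≡801 mod 922), so (461,801,348)→(461,-121,8)
−g: flip: (461,-121,8)→(8,121,461)
−g: translate: b→-7 (≡121 mod 16), so (8,121,461)→(8,-7,5)
−g: flip: (8,-7,5)→(5,7,8)
−g: translate: b→-3 (≡7 mod 10), so (5,7,8)→(5,-3,6)
−g: reduced (well bottom): (5,-3,6) with a≤c, −a<b≤a
flip sign back: reduced form of g is (-5,3,-6)
reduced forms (-5, 3, -6) vs (-5, 3, -6) ⇒ equivalent

yes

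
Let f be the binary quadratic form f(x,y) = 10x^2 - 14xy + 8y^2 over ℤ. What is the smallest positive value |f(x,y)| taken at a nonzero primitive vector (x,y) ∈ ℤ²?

translate: b→6 (≡-14 mod 20), so (10,-14,8)→(10,6,4)
flip: (10,6,4)→(4,-6,10)
translate: b→2 (≡-6 mod 8), so (4,-6,10)→(4,2,8)
reduced (well bottom): (4,2,8) with a≤c, −a<b≤a
well minimum = a = 4

4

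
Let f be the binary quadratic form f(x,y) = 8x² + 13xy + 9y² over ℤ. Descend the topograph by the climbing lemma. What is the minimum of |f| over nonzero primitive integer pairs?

translate: b→-3 (≡13 mod 16), so (8,13,9)→(8,-3,4)
flip: (8,-3,4)→(4,3,8)
reduced (well bottom): (4,3,8) with a≤c, −a<b≤a
well minimum = a = 4

4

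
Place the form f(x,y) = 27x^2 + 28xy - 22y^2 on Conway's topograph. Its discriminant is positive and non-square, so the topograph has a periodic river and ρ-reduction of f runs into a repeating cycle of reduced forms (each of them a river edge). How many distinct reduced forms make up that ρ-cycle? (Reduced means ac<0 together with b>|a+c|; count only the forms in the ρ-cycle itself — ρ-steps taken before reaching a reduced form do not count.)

D = 3160, ⌊√D⌋ = 56
river: ρ → (-22,16,33)
river: ρ → (33,50,-5)
river: ρ → (-5,50,33)
river: ρ → (33,16,-22)
river: ρ → (-22,28,27)
river: ρ → (27,26,-23)
river: ρ → (-23,20,30)
river: ρ → (30,40,-13)
river: ρ → (-13,38,33)
river: ρ → (33,28,-18)
river: ρ → (-18,44,17)
river: ρ → (17,24,-38)
river: ρ → (-38,52,3)
river: ρ → (3,56,-2)
river: ρ → (-2,56,3)
river: ρ → (3,52,-38)
river: ρ → (-38,24,17)
river: ρ → (17,44,-18)
river: ρ → (-18,28,33)
river: ρ → (33,38,-13)
river: ρ → (-13,40,30)
river: ρ → (30,20,-23)
river: ρ → (-23,26,27)
river: ρ → (27,28,-22)
ρ-cycle length = 24 (tail of 0 descent steps not counted)

24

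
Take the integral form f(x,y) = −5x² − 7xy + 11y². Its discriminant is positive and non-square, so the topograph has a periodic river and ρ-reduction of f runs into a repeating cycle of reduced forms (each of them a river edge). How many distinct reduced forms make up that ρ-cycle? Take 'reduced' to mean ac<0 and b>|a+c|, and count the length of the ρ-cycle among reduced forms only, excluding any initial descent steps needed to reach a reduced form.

D = 269, ⌊√D⌋ = 16
descent: ρ → (11,7,-5)  [lands on river]
river: ρ → (-5,13,5)
river: ρ → (5,7,-11)
river: ρ → (-11,15,1)
river: ρ → (1,15,-11)
river: ρ → (-11,7,5)
river: ρ → (5,13,-5)
river: ρ → (-5,7,11)
river: ρ → (11,15,-1)
river: ρ → (-1,15,11)
ρ-cycle length = 10 (tail of 1 descent step not counted)

10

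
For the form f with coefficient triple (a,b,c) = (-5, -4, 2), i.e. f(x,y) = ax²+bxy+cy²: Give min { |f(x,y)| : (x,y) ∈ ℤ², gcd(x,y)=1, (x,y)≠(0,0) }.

descent: ρ → (2,4,-5)  [lands on river]
river: ρ → (-5,6,1)
river: ρ → (1,6,-5)
river: ρ → (-5,4,2)
closes: descent 1, river 4
min |a| on river = 1

1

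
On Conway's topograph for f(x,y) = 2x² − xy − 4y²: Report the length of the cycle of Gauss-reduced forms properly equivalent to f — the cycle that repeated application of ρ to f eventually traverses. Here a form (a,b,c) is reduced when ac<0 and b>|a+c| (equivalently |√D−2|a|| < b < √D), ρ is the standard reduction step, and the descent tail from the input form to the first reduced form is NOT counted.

D = 33, ⌊√D⌋ = 5
descent: ρ → (-4,1,2)
descent: ρ → (2,3,-3)  [lands on river]
river: ρ → (-3,3,2)
river: ρ → (2,5,-1)
river: ρ → (-1,5,2)
ρ-cycle length = 4 (tail of 2 descent steps not counted)

4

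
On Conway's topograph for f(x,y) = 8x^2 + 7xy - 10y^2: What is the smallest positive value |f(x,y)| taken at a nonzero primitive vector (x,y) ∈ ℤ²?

river: ρ → (-10,13,5)
river: ρ → (5,17,-4)
river: ρ → (-4,15,9)
river: ρ → (9,3,-10)
river: ρ → (-10,17,2)
river: ρ → (2,19,-1)
river: ρ → (-1,19,2)
river: ρ → (2,17,-10)
river: ρ → (-10,3,9)
river: ρ → (9,15,-4)
river: ρ → (-4,17,5)
river: ρ → (5,13,-10)
river: ρ → (-10,7,8)
river: ρ → (8,9,-9)
river: ρ → (-9,9,8)
river: ρ → (8,7,-10)
closes: descent 0, river 16
min |a| on river = 1

1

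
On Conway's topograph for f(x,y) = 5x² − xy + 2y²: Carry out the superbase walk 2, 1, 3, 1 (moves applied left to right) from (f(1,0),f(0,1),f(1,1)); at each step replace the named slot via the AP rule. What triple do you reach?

start (5,2,6) = (f(1,0),f(0,1),f(1,1))
replace slot 2: 2·(5+6) − 2 = 20 → (5,20,6)
replace slot 1: 2·(20+6) − 5 = 47 → (47,20,6)
replace slot 3: 2·(47+20) − 6 = 128 → (47,20,128)
replace slot 1: 2·(20+128) − 47 = 249 → (249,20,128)

249,20,128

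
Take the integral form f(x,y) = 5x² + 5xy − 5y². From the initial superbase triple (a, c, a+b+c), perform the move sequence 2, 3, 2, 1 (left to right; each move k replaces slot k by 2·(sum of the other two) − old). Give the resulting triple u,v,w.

start (5,-5,5) = (f(1,0),f(0,1),f(1,1))
replace slot 2: 2·(5+5) − (-5) = 25 → (5,25,5)
replace slot 3: 2·(5+25) − 5 = 55 → (5,25,55)
replace slot 2: 2·(5+55) − 25 = 95 → (5,95,55)
replace slot 1: 2·(95+55) − 5 = 295 → (295,95,55)

295,95,55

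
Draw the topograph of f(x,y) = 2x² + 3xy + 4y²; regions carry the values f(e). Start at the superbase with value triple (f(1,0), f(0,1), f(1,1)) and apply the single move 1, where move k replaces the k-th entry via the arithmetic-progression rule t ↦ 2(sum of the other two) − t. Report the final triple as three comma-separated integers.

start (2,4,9) = (f(1,0),f(0,1),f(1,1))
replace slot 1: 2·(4+9) − 2 = 24 → (24,4,9)

24,4,9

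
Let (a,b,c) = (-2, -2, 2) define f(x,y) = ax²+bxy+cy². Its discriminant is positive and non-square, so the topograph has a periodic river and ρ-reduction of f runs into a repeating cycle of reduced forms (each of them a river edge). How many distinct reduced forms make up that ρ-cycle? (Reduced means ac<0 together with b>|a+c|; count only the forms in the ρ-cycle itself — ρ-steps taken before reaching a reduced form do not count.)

D = 20, ⌊√D⌋ = 4
descent: ρ → (2,2,-2)  [lands on river]
river: ρ → (-2,2,2)
ρ-cycle length = 2 (tail of 1 descent step not counted)

2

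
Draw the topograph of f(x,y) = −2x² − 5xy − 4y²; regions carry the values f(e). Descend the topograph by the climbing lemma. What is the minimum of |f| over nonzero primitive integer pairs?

translate: b→1 (≡5 mod 4), so (2,5,4)→(2,1,1)
flip: (2,1,1)→(1,-1,2)
translate: b→1 (≡-1 mod 2), so (1,-1,2)→(1,1,2)
reduced (well bottom): (1,1,2) with a≤c, −a<b≤a
well minimum |f| = |-1| = 1 (negative-definite)

1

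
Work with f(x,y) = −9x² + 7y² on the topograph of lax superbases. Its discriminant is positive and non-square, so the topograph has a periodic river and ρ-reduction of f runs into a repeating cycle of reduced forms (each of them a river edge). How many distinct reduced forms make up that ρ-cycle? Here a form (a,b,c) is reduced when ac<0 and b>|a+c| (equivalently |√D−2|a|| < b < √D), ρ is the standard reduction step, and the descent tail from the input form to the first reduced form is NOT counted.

D = 252, ⌊√D⌋ = 15
descent: ρ → (7,14,-2)  [lands on river]
river: ρ → (-2,14,7)
ρ-cycle length = 2 (tail of 1 descent step not counted)

2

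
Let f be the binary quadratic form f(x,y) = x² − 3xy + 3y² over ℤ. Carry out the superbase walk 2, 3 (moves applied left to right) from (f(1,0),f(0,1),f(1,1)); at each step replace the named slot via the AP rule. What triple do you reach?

start (1,3,1) = (f(1,0),f(0,1),f(1,1))
replace slot 2: 2·(1+1) − 3 = 1 → (1,1,1)
replace slot 3: 2·(1+1) − 1 = 3 → (1,1,3)

1,1,3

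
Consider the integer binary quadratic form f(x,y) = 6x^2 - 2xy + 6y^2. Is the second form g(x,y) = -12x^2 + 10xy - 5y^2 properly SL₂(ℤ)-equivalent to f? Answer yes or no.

D₁ = -140, D₂ = -140
f: flip: (6,-2,6)→(6,2,6)
f: reduced (well bottom): (6,2,6) with a≤c, −a<b≤a
g is negative-definite; reduce −g:
−g: flip: (12,-10,5)→(5,10,12)
−g: translate: b→0 (≡10 mod 10), so (5,10,12)→(5,0,7)
−g: reduced (well bottom): (5,0,7) with a≤c, −a<b≤a
flip sign back: reduced form of g is (-5,0,-7)
reduced forms (6, 2, 6) vs (-5, 0, -7) ⇒ inequivalent

no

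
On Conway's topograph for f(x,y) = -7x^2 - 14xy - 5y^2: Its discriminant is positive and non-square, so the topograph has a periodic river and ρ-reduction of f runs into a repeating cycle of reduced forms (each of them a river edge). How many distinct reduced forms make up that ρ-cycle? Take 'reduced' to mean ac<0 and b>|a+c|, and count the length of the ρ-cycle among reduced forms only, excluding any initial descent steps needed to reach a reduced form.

D = 56, ⌊√D⌋ = 7
descent: ρ → (-5,4,2)  [lands on river]
river: ρ → (2,4,-5)
river: ρ → (-5,6,1)
river: ρ → (1,6,-5)
ρ-cycle length = 4 (tail of 1 descent step not counted)

4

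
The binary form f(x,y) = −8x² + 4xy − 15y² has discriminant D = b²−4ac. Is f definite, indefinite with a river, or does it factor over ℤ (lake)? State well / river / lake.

D = b²−4ac = 4² − 4·(-8)·(-15) = -464
D < 0 ⇒ definite ⇒ every region one sign ⇒ single well

well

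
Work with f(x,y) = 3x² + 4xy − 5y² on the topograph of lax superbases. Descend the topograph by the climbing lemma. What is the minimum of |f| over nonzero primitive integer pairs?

river: ρ → (-5,6,2)
river: ρ → (2,6,-5)
river: ρ → (-5,4,3)
river: ρ → (3,8,-1)
river: ρ → (-1,8,3)
river: ρ → (3,4,-5)
closes: descent 0, river 6
min |a| on river = 1

1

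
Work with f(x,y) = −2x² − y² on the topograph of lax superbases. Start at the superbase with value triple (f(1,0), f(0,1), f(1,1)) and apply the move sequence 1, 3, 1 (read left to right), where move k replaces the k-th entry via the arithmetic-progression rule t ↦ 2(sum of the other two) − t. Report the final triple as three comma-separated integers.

start (-2,-1,-3) = (f(1,0),f(0,1),f(1,1))
replace slot 1: 2·((-1)+(-3)) − (-2) = -6 → (-6,-1,-3)
replace slot 3: 2·((-6)+(-1)) − (-3) = -11 → (-6,-1,-11)
replace slot 1: 2·((-1)+(-11)) − (-6) = -18 → (-18,-1,-11)

-18,-1,-11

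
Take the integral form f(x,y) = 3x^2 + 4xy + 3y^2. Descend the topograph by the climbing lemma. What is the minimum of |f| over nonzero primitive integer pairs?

translate: b→-2 (≡4 mod 6), so (3,4,3)→(3,-2,2)
flip: (3,-2,2)→(2,2,3)
reduced (well bottom): (2,2,3) with a≤c, −a<b≤a
well minimum = a = 2

2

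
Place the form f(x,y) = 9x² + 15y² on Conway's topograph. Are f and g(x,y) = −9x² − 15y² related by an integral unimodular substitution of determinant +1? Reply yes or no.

D₁ = -540, D₂ = -540
f: reduced (well bottom): (9,0,15) with a≤c, −a<b≤a
g is negative-definite; reduce −g:
−g: reduced (well bottom): (9,0,15) with a≤c, −a<b≤a
flip sign back: reduced form of g is (-9,0,-15)
reduced forms (9, 0, 15) vs (-9, 0, -15) ⇒ inequivalent

no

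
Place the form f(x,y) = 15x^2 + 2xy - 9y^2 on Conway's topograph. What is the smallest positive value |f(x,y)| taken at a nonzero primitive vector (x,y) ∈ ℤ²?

descent: ρ → (-9,16,8)  [lands on river]
river: ρ → (8,16,-9)
river: ρ → (-9,20,4)
river: ρ → (4,20,-9)
closes: descent 1, river 4
min |a| on river = 4

4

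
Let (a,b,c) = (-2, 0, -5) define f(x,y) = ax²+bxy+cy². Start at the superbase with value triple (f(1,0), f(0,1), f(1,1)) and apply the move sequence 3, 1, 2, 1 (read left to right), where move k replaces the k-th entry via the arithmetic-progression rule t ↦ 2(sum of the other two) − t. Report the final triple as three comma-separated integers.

start (-2,-5,-7) = (f(1,0),f(0,1),f(1,1))
replace slot 3: 2·((-2)+(-5)) − (-7) = -7 → (-2,-5,-7)
replace slot 1: 2·((-5)+(-7)) − (-2) = -22 → (-22,-5,-7)
replace slot 2: 2·((-22)+(-7)) − (-5) = -53 → (-22,-53,-7)
replace slot 1: 2·((-53)+(-7)) − (-22) = -98 → (-98,-53,-7)

-98,-53,-7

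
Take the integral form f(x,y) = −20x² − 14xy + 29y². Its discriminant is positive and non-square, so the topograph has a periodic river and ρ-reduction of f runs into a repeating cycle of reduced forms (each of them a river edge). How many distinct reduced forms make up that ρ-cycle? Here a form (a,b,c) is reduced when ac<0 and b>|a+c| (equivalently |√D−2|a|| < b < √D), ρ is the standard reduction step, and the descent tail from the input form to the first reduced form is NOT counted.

D = 2516, ⌊√D⌋ = 50
descent: ρ → (29,14,-20)  [lands on river]
river: ρ → (-20,26,23)
river: ρ → (23,20,-23)
river: ρ → (-23,26,20)
river: ρ → (20,14,-29)
river: ρ → (-29,44,5)
river: ρ → (5,46,-20)
river: ρ → (-20,34,17)
river: ρ → (17,34,-20)
river: ρ → (-20,46,5)
river: ρ → (5,44,-29)
river: ρ → (-29,14,20)
river: ρ → (20,26,-23)
river: ρ → (-23,20,23)
river: ρ → (23,26,-20)
river: ρ → (-20,14,29)
river: ρ → (29,44,-5)
river: ρ → (-5,46,20)
river: ρ → (20,34,-17)
river: ρ → (-17,34,20)
river: ρ → (20,46,-5)
river: ρ → (-5,44,29)
ρ-cycle length = 22 (tail of 1 descent step not counted)

22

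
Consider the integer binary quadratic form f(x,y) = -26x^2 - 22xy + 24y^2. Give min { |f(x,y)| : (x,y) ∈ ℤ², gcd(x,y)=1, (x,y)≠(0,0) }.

descent: ρ → (24,22,-26)  [lands on river]
river: ρ → (-26,30,20)
river: ρ → (20,50,-6)
river: ρ → (-6,46,36)
river: ρ → (36,26,-16)
river: ρ → (-16,38,24)
river: ρ → (24,10,-30)
river: ρ → (-30,50,4)
river: ρ → (4,54,-4)
river: ρ → (-4,50,30)
river: ρ → (30,10,-24)
river: ρ → (-24,38,16)
river: ρ → (16,26,-36)
river: ρ → (-36,46,6)
river: ρ → (6,50,-20)
river: ρ → (-20,30,26)
river: ρ → (26,22,-24)
river: ρ → (-24,26,24)
closes: descent 1, river 18
min |a| on river = 4

4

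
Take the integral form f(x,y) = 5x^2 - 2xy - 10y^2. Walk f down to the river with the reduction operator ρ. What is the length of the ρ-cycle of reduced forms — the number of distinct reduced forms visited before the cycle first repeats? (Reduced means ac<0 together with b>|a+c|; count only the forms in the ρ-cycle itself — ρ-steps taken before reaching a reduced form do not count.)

D = 204, ⌊√D⌋ = 14
descent: ρ → (-10,2,5)
descent: ρ → (5,8,-7)  [lands on river]
river: ρ → (-7,6,6)
river: ρ → (6,6,-7)
river: ρ → (-7,8,5)
river: ρ → (5,12,-3)
river: ρ → (-3,12,5)
ρ-cycle length = 6 (tail of 2 descent steps not counted)

6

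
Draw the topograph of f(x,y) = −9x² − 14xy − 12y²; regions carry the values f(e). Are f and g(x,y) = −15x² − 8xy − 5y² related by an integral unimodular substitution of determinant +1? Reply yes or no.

D₁ = -236, D₂ = -236
f is negative-definite; reduce −f:
−f: translate: b→-4 (≡14 mod 18), so (9,14,12)→(9,-4,7)
−f: flip: (9,-4,7)→(7,4,9)
−f: reduced (well bottom): (7,4,9) with a≤c, −a<b≤a
flip sign back: reduced form of f is (-7,-4,-9)
g is negative-definite; reduce −g:
−g: flip: (15,8,5)→(5,-8,15)
−g: translate: b→2 (≡-8 mod 10), so (5,-8,15)→(5,2,12)
−g: reduced (well bottom): (5,2,12) with a≤c, −a<b≤a
flip sign back: reduced form of g is (-5,-2,-12)
reduced forms (-7, -4, -9) vs (-5, -2, -12) ⇒ inequivalent

no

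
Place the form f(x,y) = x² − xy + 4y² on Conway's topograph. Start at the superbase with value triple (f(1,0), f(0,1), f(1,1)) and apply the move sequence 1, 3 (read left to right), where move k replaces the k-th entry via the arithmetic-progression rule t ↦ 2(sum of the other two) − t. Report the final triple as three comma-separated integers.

start (1,4,4) = (f(1,0),f(0,1),f(1,1))
replace slot 1: 2·(4+4) − 1 = 15 → (15,4,4)
replace slot 3: 2·(15+4) − 4 = 34 → (15,4,34)

15,4,34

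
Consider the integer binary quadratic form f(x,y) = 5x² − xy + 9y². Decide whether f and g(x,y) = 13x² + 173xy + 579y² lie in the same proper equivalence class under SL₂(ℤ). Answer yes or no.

D₁ = -179, D₂ = -179
f: reduced (well bottom): (5,-1,9) with a≤c, −a<b≤a
g: translate: b→-9 (≡173 mod 26), so (13,173,579)→(13,-9,5)
g: flip: (13,-9,5)→(5,9,13)
g: translate: b→-1 (≡9 mod 10), so (5,9,13)→(5,-1,9)
g: reduced (well bottom): (5,-1,9) with a≤c, −a<b≤a
reduced forms (5, -1, 9) vs (5, -1, 9) ⇒ equivalent

yes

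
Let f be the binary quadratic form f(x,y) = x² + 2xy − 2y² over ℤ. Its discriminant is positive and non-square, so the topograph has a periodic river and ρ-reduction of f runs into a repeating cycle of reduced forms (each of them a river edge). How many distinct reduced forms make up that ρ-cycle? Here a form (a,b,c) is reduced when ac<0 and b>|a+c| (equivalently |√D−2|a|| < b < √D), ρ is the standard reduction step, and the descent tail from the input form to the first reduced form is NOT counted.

D = 12, ⌊√D⌋ = 3
river: ρ → (-2,2,1)
river: ρ → (1,2,-2)
ρ-cycle length = 2 (tail of 0 descent steps not counted)

2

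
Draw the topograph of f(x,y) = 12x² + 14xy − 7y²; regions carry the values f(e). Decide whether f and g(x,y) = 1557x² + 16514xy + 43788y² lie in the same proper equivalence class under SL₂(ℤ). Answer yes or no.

D₁ = 532, D₂ = 532
river cycle of f (length 16): (-7, 14, 12), (12, 10, -9), (-9, 8, 13), (13, 18, -4), (-4, 22, 3), (3, 20, -11), (-11, 2, 12), (12, 22, -1), (-1, 22, 12), (12, 2, -11), … (6 more)
river cycle of g (length 16): (12, 14, -7), (-7, 14, 12), (12, 10, -9), (-9, 8, 13), (13, 18, -4), (-4, 22, 3), (3, 20, -11), (-11, 2, 12), (12, 22, -1), (-1, 22, 12), … (6 more)
cycles coincide ⇒ equivalent

yes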